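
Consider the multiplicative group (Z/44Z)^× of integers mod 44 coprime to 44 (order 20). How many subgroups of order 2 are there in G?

3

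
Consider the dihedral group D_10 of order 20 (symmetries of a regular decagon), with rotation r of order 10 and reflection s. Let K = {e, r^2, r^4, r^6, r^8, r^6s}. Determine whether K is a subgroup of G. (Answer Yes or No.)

|K| = 6 does not divide |G| = 20, so by Lagrange K is not a subgroup.

No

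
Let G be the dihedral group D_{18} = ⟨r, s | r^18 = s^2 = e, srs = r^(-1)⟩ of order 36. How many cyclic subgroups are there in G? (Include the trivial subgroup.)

24

Group the elements of G by the cyclic subgroup they generate; each cyclic subgroup of order d accounts for φ(d) elements.
Cyclic subgroups by order — order 1: 1; order 2: 19; order 3: 1; order 6: 1; order 9: 1; order 18: 1.
Total: 24.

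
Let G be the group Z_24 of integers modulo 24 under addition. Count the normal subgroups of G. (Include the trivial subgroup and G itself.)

8

G is abelian, so every subgroup is normal.
G has 8 subgroups in total, hence 8 normal subgroups.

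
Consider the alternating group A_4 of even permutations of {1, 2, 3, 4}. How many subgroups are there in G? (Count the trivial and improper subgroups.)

10

|G| = 12, so by Lagrange every subgroup order divides 12. Divisors: 1, 2, 3, 4, 6, 12.
Subgroups by order — order 1: 1; order 2: 3; order 3: 4; order 4: 1; order 6: 0; order 12: 1.
Total: 1 + 3 + 4 + 1 + 0 + 1 = 10.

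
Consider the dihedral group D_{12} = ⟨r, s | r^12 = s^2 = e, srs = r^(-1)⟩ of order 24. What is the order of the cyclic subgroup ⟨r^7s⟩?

2

Computing powers of r^7s: the smallest k with (r^7s)^k = e is k = 2.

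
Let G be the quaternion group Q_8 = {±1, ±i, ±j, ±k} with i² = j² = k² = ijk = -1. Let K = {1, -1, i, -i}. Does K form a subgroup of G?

Yes

|K| = 4 divides |G| = 8, consistent with Lagrange.
K contains the identity, every element's inverse is in K, and K is closed under ·: it is a subgroup.
In fact K = ⟨-i⟩.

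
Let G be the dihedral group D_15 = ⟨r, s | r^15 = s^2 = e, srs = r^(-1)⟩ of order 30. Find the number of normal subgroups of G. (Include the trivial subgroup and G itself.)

G has 28 subgroups. Checking conjugation-invariance by order — order 1: 1/1 normal; order 2: 0/15 normal; order 3: 1/1 normal; order 5: 1/1 normal; order 6: 0/5 normal; order 10: 0/3 normal; order 15: 1/1 normal; order 30: 1/1 normal.
Total normal subgroups: 5.

5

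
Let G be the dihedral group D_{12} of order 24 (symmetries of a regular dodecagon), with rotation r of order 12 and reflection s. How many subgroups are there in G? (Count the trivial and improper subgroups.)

34

|G| = 24, so by Lagrange every subgroup order divides 24. Divisors: 1, 2, 3, 4, 6, 8, 12, 24.
Subgroups by order — order 1: 1; order 2: 13; order 3: 1; order 4: 7; order 6: 5; order 8: 3; order 12: 3; order 24: 1.
Total: 1 + 13 + 1 + 7 + 5 + 3 + 3 + 1 = 34.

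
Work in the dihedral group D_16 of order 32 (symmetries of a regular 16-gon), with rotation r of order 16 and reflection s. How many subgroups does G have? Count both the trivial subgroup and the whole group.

36

|G| = 32, so by Lagrange every subgroup order divides 32. Divisors: 1, 2, 4, 8, 16, 32.
Subgroups by order — order 1: 1; order 2: 17; order 4: 9; order 8: 5; order 16: 3; order 32: 1.
Total: 1 + 17 + 9 + 5 + 3 + 1 = 36.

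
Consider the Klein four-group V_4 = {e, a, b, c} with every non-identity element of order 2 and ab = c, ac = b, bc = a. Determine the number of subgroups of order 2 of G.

|G| = 4 and 2 | 4, so subgroups of order 2 are possible by Lagrange.
The subgroups of order 2 are: {e, a}; {e, b}; {e, c}.
So G has 3 subgroups of order 2.

3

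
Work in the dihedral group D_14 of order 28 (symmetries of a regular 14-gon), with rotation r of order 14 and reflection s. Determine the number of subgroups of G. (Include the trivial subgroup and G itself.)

28

|G| = 28, so by Lagrange every subgroup order divides 28. Divisors: 1, 2, 4, 7, 14, 28.
Subgroups by order — order 1: 1; order 2: 15; order 4: 7; order 7: 1; order 14: 3; order 28: 1.
Total: 1 + 15 + 7 + 1 + 3 + 1 = 28.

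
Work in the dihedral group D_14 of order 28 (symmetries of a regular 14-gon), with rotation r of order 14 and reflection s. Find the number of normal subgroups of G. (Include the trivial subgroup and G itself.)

7

G has 28 subgroups. Checking conjugation-invariance by order — order 1: 1/1 normal; order 2: 1/15 normal; order 4: 0/7 normal; order 7: 1/1 normal; order 14: 3/3 normal; order 28: 1/1 normal.
Total normal subgroups: 7.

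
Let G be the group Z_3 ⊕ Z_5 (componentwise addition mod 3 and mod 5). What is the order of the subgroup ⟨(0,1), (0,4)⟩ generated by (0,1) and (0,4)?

5

|⟨(0,1)⟩| = 5 and |⟨(0,4)⟩| = 5, so |H| is a multiple of lcm(5, 5) = 5 and divides |G| = 15.
Closing under the operation: H = {(0,0), (0,1), (0,2), (0,3), (0,4)}, so |H| = 5.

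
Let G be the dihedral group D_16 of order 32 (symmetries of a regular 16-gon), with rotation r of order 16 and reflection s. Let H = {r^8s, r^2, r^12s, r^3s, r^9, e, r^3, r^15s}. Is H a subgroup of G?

r^9 ∈ H but its inverse r^7 ∉ H, so H is not a subgroup.

No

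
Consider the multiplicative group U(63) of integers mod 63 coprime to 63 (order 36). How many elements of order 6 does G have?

24

Enumerating element orders in G gives 24 elements of order 6.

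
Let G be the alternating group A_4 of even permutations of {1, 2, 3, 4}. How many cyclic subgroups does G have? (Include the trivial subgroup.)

8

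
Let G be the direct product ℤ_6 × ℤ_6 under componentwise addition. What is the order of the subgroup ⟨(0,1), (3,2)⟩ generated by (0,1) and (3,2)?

|⟨(0,1)⟩| = 6 and |⟨(3,2)⟩| = 6, so |H| is a multiple of lcm(6, 6) = 6 and divides |G| = 36.
Closing under the operation: H = {(0,0), (0,1), (0,2), (0,3), (0,4), (0,5), (3,0), (3,1), (3,2), (3,3), (3,4), (3,5)}, so |H| = 12.

12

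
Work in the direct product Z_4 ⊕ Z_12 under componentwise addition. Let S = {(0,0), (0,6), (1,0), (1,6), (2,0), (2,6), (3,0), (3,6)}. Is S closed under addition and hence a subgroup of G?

|S| = 8 divides |G| = 48, consistent with Lagrange.
S contains the identity, every element's inverse is in S, and S is closed under +: it is a subgroup.

Yes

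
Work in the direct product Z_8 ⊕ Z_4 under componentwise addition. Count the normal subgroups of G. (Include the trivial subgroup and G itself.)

G is abelian, so every subgroup is normal.
G has 22 subgroups in total, hence 22 normal subgroups.

22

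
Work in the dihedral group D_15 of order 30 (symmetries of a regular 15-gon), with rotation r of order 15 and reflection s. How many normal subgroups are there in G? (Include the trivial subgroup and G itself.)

5

G has 28 subgroups. Checking conjugation-invariance by order — order 1: 1/1 normal; order 2: 0/15 normal; order 3: 1/1 normal; order 5: 1/1 normal; order 6: 0/5 normal; order 10: 0/3 normal; order 15: 1/1 normal; order 30: 1/1 normal.
Total normal subgroups: 5.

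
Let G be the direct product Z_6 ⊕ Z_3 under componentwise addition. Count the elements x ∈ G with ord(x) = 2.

1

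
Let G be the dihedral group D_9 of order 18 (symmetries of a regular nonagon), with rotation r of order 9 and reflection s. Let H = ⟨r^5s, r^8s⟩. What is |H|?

6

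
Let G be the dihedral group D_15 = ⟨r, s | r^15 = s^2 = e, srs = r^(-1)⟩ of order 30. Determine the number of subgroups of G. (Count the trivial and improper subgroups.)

|G| = 30, so by Lagrange every subgroup order divides 30. Divisors: 1, 2, 3, 5, 6, 10, 15, 30.
Subgroups by order — order 1: 1; order 2: 15; order 3: 1; order 5: 1; order 6: 5; order 10: 3; order 15: 1; order 30: 1.
Total: 1 + 15 + 1 + 1 + 5 + 3 + 1 + 1 = 28.

28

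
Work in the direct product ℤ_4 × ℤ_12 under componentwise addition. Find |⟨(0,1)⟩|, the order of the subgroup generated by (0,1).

The order of (0,1) in Z_4 × Z_12 is lcm(ord(0) in Z_4, ord(1) in Z_12).
ord(0) = 1 and ord(1) = 12, so |⟨(0,1)⟩| = lcm(1, 12) = 12.

12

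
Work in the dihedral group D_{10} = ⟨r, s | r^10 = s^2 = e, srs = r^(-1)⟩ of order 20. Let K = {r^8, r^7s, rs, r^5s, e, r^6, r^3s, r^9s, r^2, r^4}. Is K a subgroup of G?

Yes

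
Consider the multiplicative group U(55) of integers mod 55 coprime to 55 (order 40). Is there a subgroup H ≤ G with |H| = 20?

Yes

20 | 40. A subgroup of order 20 is {1, 3, 4, 9, 12, 14, 16, 23, 26, 27, 31, 34, 36, 37, 38, 42, 47, 48, 49, 53}.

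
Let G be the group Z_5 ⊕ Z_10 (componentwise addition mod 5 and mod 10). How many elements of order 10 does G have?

24

An element (a,b) has order lcm(ord(a), ord(b)); count pairs with lcm equal to 10.
Enumerating gives 24 such elements.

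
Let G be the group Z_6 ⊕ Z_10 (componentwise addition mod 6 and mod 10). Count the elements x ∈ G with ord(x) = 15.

8

An element (a,b) has order lcm(ord(a), ord(b)); count pairs with lcm equal to 15.
Enumerating gives 8 such elements.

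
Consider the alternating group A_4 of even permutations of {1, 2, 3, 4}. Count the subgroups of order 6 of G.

0

|G| = 12 and 6 | 12, so subgroups of order 6 are possible by Lagrange.
Checking all subgroups of G, none has order 6.
So G has 0 subgroups of order 6.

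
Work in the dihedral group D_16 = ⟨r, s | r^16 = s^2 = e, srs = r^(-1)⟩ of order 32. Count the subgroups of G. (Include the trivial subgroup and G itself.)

|G| = 32, so by Lagrange every subgroup order divides 32. Divisors: 1, 2, 4, 8, 16, 32.
Subgroups by order — order 1: 1; order 2: 17; order 4: 9; order 8: 5; order 16: 3; order 32: 1.
Total: 1 + 17 + 9 + 5 + 3 + 1 = 36.

36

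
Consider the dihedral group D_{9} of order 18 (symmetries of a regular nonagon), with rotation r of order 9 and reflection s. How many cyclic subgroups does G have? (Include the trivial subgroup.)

Each element a generates a cyclic subgroup ⟨a⟩; distinct elements may generate the same one (a cyclic group of order d has φ(d) generators).
Cyclic subgroups by order — order 1: 1; order 2: 9; order 3: 1; order 9: 1.
Total: 12.

12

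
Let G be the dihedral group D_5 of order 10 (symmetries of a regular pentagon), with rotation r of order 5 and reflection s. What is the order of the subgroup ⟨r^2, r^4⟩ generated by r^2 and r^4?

5

|⟨r^2⟩| = 5 and |⟨r^4⟩| = 5, so |H| is a multiple of lcm(5, 5) = 5 and divides |G| = 10.
Closing under the operation: H = {e, r, r^2, r^3, r^4}, so |H| = 5.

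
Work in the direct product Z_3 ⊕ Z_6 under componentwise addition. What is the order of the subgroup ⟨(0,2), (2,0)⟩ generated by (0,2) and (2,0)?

9

|⟨(0,2)⟩| = 3 and |⟨(2,0)⟩| = 3, so |H| is a multiple of lcm(3, 3) = 3 and divides |G| = 18.
Closing under the operation: H = {(0,0), (0,2), (0,4), (1,0), (1,2), (1,4), (2,0), (2,2), (2,4)}, so |H| = 9.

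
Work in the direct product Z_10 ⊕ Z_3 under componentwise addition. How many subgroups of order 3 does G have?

|G| = 30 and 3 | 30, so subgroups of order 3 are possible by Lagrange.
The subgroups of order 3 are: {(0,0), (0,1), (0,2)}.
So G has 1 subgroup of order 3.

1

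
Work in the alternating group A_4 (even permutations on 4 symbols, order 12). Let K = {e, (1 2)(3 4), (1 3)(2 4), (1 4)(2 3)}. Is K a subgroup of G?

Yes

|K| = 4 divides |G| = 12, consistent with Lagrange.
K contains the identity, every element's inverse is in K, and K is closed under ∘: it is a subgroup.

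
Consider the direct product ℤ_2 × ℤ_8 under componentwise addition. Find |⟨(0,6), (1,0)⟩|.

|⟨(0,6)⟩| = 4 and |⟨(1,0)⟩| = 2, so |H| is a multiple of lcm(4, 2) = 4 and divides |G| = 16.
Closing under the operation: H = {(0,0), (0,2), (0,4), (0,6), (1,0), (1,2), (1,4), (1,6)}, so |H| = 8.

8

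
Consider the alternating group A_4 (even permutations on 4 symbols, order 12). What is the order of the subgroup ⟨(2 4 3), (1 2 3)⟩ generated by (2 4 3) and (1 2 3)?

|⟨(2 4 3)⟩| = 3 and |⟨(1 2 3)⟩| = 3, so |H| is a multiple of lcm(3, 3) = 3 and divides |G| = 12.
Closing {(2 4 3), (1 2 3)} under the group operation gives all of G, so |H| = 12.

12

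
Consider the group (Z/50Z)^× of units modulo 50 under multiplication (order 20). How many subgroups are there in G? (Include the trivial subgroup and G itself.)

|G| = 20, so by Lagrange every subgroup order divides 20. Divisors: 1, 2, 4, 5, 10, 20.
Subgroups by order — order 1: 1; order 2: 1; order 4: 1; order 5: 1; order 10: 1; order 20: 1.
Total: 1 + 1 + 1 + 1 + 1 + 1 = 6.

6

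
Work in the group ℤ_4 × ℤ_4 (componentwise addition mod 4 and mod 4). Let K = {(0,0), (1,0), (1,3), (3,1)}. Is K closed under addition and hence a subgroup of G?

No

(1,0) ∈ K but its inverse (3,0) ∉ K, so K is not a subgroup.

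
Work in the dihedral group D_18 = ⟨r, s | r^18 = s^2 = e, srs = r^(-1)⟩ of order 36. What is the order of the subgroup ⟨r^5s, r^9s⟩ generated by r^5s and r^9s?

|⟨r^5s⟩| = 2 and |⟨r^9s⟩| = 2, so |H| is a multiple of lcm(2, 2) = 2 and divides |G| = 36.
Closing under the operation: H = {e, r^2, r^4, r^6, r^8, r^10, r^12, r^14, r^16, rs, r^3s, r^5s, r^7s, r^9s, r^11s, r^13s, r^15s, r^17s}, so |H| = 18.

18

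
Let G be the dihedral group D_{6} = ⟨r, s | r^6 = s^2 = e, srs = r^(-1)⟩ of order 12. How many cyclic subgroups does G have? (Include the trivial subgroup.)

10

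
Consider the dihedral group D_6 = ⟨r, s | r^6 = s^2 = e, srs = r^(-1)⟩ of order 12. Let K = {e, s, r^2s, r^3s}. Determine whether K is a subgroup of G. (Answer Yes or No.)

No

Closure fails: r^3s · r^2s = r ∉ K. So K is not a subgroup.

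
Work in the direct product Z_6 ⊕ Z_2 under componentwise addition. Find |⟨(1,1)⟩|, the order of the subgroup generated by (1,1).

6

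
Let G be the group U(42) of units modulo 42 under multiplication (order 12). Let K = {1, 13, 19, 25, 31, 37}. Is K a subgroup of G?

|K| = 6 divides |G| = 12, consistent with Lagrange.
K contains the identity, every element's inverse is in K, and K is closed under ·: it is a subgroup.
In fact K = ⟨19⟩.

Yes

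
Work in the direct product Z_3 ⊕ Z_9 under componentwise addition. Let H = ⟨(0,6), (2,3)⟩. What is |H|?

|⟨(0,6)⟩| = 3 and |⟨(2,3)⟩| = 3, so |H| is a multiple of lcm(3, 3) = 3 and divides |G| = 27.
Closing under the operation: H = {(0,0), (0,3), (0,6), (1,0), (1,3), (1,6), (2,0), (2,3), (2,6)}, so |H| = 9.

9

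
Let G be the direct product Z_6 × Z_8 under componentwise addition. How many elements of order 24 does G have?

16

An element (a,b) has order lcm(ord(a), ord(b)); count pairs with lcm equal to 24.
Enumerating gives 16 such elements.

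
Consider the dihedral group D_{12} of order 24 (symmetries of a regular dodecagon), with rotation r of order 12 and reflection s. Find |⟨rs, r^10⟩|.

12

|⟨rs⟩| = 2 and |⟨r^10⟩| = 6, so |H| is a multiple of lcm(2, 6) = 6 and divides |G| = 24.
Closing under the operation: H = {e, r^2, r^4, r^6, r^8, r^10, rs, r^3s, r^5s, r^7s, r^9s, r^11s}, so |H| = 12.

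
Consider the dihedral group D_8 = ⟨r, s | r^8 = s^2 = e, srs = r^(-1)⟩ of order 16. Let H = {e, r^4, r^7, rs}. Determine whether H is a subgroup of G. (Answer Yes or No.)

No

r^7 ∈ H but its inverse r ∉ H, so H is not a subgroup.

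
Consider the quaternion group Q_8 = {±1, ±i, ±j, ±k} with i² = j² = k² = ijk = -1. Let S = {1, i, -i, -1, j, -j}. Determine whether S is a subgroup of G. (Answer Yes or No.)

|S| = 6 does not divide |G| = 8, so by Lagrange S is not a subgroup.

No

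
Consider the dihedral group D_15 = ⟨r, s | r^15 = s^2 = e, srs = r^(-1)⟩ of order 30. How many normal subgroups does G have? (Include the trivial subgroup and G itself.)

5

G has 28 subgroups. Checking conjugation-invariance by order — order 1: 1/1 normal; order 2: 0/15 normal; order 3: 1/1 normal; order 5: 1/1 normal; order 6: 0/5 normal; order 10: 0/3 normal; order 15: 1/1 normal; order 30: 1/1 normal.
Total normal subgroups: 5.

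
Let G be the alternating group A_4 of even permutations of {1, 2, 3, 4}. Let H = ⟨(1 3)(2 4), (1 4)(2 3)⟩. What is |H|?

4

|⟨(1 3)(2 4)⟩| = 2 and |⟨(1 4)(2 3)⟩| = 2, so |H| is a multiple of lcm(2, 2) = 2 and divides |G| = 12.
Closing under the operation: H = {e, (1 2)(3 4), (1 3)(2 4), (1 4)(2 3)}, so |H| = 4.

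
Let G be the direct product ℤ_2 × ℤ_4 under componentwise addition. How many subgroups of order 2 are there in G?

|G| = 8 and 2 | 8, so subgroups of order 2 are possible by Lagrange.
The subgroups of order 2 are: {(0,0), (0,2)}; {(0,0), (1,0)}; {(0,0), (1,2)}.
So G has 3 subgroups of order 2.

3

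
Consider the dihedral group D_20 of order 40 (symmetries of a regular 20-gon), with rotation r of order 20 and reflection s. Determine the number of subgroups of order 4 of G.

|G| = 40 and 4 | 40, so subgroups of order 4 are possible by Lagrange.
The subgroups of order 4 are: {e, r^10, s, r^10s}; {e, r^10, rs, r^11s}; {e, r^10, r^2s, r^12s}; {e, r^10, r^3s, r^13s}; … (11 in all).
So G has 11 subgroups of order 4.

11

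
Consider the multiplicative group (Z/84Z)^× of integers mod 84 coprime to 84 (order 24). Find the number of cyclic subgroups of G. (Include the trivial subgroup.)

Each element a generates a cyclic subgroup ⟨a⟩; distinct elements may generate the same one (a cyclic group of order d has φ(d) generators).
Cyclic subgroups by order — order 1: 1; order 2: 7; order 3: 1; order 6: 7.
Total: 16.

16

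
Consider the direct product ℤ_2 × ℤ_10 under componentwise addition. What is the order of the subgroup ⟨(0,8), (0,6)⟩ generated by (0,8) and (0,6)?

5

|⟨(0,8)⟩| = 5 and |⟨(0,6)⟩| = 5, so |H| is a multiple of lcm(5, 5) = 5 and divides |G| = 20.
Closing under the operation: H = {(0,0), (0,2), (0,4), (0,6), (0,8)}, so |H| = 5.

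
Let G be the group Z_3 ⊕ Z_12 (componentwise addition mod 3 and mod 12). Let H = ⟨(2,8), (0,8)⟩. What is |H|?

|⟨(2,8)⟩| = 3 and |⟨(0,8)⟩| = 3, so |H| is a multiple of lcm(3, 3) = 3 and divides |G| = 36.
Closing under the operation: H = {(0,0), (0,4), (0,8), (1,0), (1,4), (1,8), (2,0), (2,4), (2,8)}, so |H| = 9.

9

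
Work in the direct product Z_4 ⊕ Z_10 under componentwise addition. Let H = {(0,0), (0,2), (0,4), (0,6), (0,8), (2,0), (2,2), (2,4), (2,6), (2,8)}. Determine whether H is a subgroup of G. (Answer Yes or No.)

Yes

|H| = 10 divides |G| = 40, consistent with Lagrange.
H contains the identity, every element's inverse is in H, and H is closed under +: it is a subgroup.
In fact H = ⟨(2,4)⟩.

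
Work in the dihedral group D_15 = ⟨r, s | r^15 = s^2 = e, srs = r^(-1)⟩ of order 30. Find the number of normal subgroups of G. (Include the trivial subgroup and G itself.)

5

G has 28 subgroups. Checking conjugation-invariance by order — order 1: 1/1 normal; order 2: 0/15 normal; order 3: 1/1 normal; order 5: 1/1 normal; order 6: 0/5 normal; order 10: 0/3 normal; order 15: 1/1 normal; order 30: 1/1 normal.
Total normal subgroups: 5.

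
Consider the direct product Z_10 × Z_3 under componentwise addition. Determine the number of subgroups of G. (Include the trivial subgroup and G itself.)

8

|G| = 30, so by Lagrange every subgroup order divides 30. Divisors: 1, 2, 3, 5, 6, 10, 15, 30.
Subgroups by order — order 1: 1; order 2: 1; order 3: 1; order 5: 1; order 6: 1; order 10: 1; order 15: 1; order 30: 1.
Total: 1 + 1 + 1 + 1 + 1 + 1 + 1 + 1 = 8.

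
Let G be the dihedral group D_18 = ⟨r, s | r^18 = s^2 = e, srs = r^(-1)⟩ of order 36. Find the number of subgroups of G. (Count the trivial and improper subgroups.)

45

|G| = 36, so by Lagrange every subgroup order divides 36. Divisors: 1, 2, 3, 4, 6, 9, 12, 18, 36.
Subgroups by order — order 1: 1; order 2: 19; order 3: 1; order 4: 9; order 6: 7; order 9: 1; order 12: 3; order 18: 3; order 36: 1.
Total: 1 + 19 + 1 + 9 + 7 + 1 + 3 + 3 + 1 = 45.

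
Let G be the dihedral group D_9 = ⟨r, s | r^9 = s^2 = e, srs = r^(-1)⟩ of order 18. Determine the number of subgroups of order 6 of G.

|G| = 18 and 6 | 18, so subgroups of order 6 are possible by Lagrange.
The subgroups of order 6 are: {e, r^3, r^6, r^2s, r^5s, r^8s}; {e, r^3, r^6, s, r^3s, r^6s}; {e, r^3, r^6, rs, r^4s, r^7s}.
So G has 3 subgroups of order 6.

3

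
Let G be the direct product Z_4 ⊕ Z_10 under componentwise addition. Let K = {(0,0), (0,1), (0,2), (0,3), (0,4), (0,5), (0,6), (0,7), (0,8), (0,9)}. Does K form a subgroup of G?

|K| = 10 divides |G| = 40, consistent with Lagrange.
K contains the identity, every element's inverse is in K, and K is closed under +: it is a subgroup.
In fact K = ⟨(0,1)⟩.

Yes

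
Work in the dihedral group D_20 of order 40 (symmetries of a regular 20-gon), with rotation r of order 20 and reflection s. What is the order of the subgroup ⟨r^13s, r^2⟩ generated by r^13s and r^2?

20

|⟨r^13s⟩| = 2 and |⟨r^2⟩| = 10, so |H| is a multiple of lcm(2, 10) = 10 and divides |G| = 40.
Closing under the operation: H = {e, r^2, r^4, r^6, r^8, r^10, r^12, r^14, r^16, r^18, rs, r^3s, r^5s, r^7s, r^9s, r^11s, r^13s, r^15s, r^17s, r^19s}, so |H| = 20.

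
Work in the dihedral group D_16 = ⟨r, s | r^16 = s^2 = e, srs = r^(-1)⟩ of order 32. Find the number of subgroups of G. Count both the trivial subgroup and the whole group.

36

|G| = 32, so by Lagrange every subgroup order divides 32. Divisors: 1, 2, 4, 8, 16, 32.
Subgroups by order — order 1: 1; order 2: 17; order 4: 9; order 8: 5; order 16: 3; order 32: 1.
Total: 1 + 17 + 9 + 5 + 3 + 1 = 36.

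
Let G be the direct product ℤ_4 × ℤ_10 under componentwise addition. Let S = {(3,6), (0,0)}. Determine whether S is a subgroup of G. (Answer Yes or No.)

No

(3,6) ∈ S but its inverse (1,4) ∉ S, so S is not a subgroup.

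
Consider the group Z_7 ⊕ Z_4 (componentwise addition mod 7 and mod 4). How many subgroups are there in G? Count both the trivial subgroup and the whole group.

|G| = 28, so by Lagrange every subgroup order divides 28. Divisors: 1, 2, 4, 7, 14, 28.
Subgroups by order — order 1: 1; order 2: 1; order 4: 1; order 7: 1; order 14: 1; order 28: 1.
Total: 1 + 1 + 1 + 1 + 1 + 1 = 6.

6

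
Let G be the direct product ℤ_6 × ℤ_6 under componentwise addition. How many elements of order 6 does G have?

An element (a,b) has order lcm(ord(a), ord(b)); count pairs with lcm equal to 6.
Enumerating gives 24 such elements.

24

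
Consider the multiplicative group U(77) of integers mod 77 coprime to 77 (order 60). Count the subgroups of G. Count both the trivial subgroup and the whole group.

20

|G| = 60, so by Lagrange every subgroup order divides 60. Divisors: 1, 2, 3, 4, 5, 6, 10, 12, 15, 20, 30, 60.
Subgroups by order — order 1: 1; order 2: 3; order 3: 1; order 4: 1; order 5: 1; order 6: 3; order 10: 3; order 12: 1; order 15: 1; order 20: 1; order 30: 3; order 60: 1.
Total: 1 + 3 + 1 + 1 + 1 + 3 + 3 + 1 + 1 + 1 + 3 + 1 = 20.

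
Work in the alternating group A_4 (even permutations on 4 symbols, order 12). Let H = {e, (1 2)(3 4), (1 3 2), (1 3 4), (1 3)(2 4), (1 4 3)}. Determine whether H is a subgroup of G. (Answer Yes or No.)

(1 3 2) ∈ H but its inverse (1 2 3) ∉ H, so H is not a subgroup.

No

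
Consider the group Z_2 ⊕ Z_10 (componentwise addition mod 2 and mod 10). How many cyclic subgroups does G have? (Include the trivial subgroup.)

8

Each element a generates a cyclic subgroup ⟨a⟩; distinct elements may generate the same one (a cyclic group of order d has φ(d) generators).
Cyclic subgroups by order — order 1: 1; order 2: 3; order 5: 1; order 10: 3.
Total: 8.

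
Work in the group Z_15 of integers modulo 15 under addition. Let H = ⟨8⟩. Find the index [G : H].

1

|⟨8⟩| = 15 and |G| = 15.
By Lagrange, [G : H] = |G|/|H| = 15/15 = 1.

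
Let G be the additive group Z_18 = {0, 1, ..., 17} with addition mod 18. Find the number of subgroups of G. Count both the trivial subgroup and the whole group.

6

Subgroups of the cyclic group Z_18 correspond bijectively to divisors of 18.
Divisors of 18: 1, 2, 3, 6, 9, 18.
So Z_18 has 6 subgroups.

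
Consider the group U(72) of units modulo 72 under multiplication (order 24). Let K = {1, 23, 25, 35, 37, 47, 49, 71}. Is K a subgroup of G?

No

Closure fails: 35 · 47 = 61 ∉ K. So K is not a subgroup.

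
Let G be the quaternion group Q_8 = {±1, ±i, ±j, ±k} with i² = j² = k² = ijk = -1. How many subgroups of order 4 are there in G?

3

|G| = 8 and 4 | 8, so subgroups of order 4 are possible by Lagrange.
The subgroups of order 4 are: {1, -1, i, -i}; {1, -1, j, -j}; {1, -1, k, -k}.
So G has 3 subgroups of order 4.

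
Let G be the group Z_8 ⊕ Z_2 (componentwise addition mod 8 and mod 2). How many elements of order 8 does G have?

8

An element (a,b) has order lcm(ord(a), ord(b)); count pairs with lcm equal to 8.
Enumerating gives 8 such elements.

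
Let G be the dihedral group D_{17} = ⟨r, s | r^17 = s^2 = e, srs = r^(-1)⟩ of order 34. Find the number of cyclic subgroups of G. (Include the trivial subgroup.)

A cyclic subgroup of order d is generated by each of its φ(d) elements of order d, so the cyclic subgroups of order d number (#elements of order d)/φ(d).
Cyclic subgroups by order — order 1: 1; order 2: 17; order 17: 1.
Total: 19.

19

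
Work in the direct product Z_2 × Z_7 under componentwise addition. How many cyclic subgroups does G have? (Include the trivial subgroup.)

Group the elements of G by the cyclic subgroup they generate; each cyclic subgroup of order d accounts for φ(d) elements.
Cyclic subgroups by order — order 1: 1; order 2: 1; order 7: 1; order 14: 1.
Total: 4.

4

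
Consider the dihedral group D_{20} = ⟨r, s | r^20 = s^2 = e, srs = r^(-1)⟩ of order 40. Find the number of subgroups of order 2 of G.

21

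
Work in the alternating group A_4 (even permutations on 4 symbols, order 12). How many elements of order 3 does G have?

8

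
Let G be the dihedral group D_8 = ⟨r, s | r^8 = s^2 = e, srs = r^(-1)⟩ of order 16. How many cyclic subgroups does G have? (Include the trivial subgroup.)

12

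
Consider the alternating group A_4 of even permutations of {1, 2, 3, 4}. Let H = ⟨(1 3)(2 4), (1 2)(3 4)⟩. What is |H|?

|⟨(1 3)(2 4)⟩| = 2 and |⟨(1 2)(3 4)⟩| = 2, so |H| is a multiple of lcm(2, 2) = 2 and divides |G| = 12.
Closing under the operation: H = {e, (1 2)(3 4), (1 3)(2 4), (1 4)(2 3)}, so |H| = 4.

4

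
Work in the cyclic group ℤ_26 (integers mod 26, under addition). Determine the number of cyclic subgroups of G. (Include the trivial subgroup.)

4

A cyclic subgroup of order d is generated by each of its φ(d) elements of order d, so the cyclic subgroups of order d number (#elements of order d)/φ(d).
Cyclic subgroups by order — order 1: 1; order 2: 1; order 13: 1; order 26: 1.
Total: 4.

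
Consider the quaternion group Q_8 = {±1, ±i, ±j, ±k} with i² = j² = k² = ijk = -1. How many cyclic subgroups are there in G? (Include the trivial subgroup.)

A cyclic subgroup of order d is generated by each of its φ(d) elements of order d, so the cyclic subgroups of order d number (#elements of order d)/φ(d).
Cyclic subgroups by order — order 1: 1; order 2: 1; order 4: 3.
Total: 5.

5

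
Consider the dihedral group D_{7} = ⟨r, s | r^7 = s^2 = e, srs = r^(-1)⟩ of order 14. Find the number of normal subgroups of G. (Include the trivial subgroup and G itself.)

3

G has 10 subgroups. Checking conjugation-invariance by order — order 1: 1/1 normal; order 2: 0/7 normal; order 7: 1/1 normal; order 14: 1/1 normal.
Total normal subgroups: 3.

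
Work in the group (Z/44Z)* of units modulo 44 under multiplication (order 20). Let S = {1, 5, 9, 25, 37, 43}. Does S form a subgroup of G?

|S| = 6 does not divide |G| = 20, so by Lagrange S is not a subgroup.

No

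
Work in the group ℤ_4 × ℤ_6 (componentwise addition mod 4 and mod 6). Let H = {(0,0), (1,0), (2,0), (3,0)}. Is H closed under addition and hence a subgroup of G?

Yes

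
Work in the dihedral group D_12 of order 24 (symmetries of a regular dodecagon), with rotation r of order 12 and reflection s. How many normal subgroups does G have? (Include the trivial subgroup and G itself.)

9

G has 34 subgroups. Checking conjugation-invariance by order — order 1: 1/1 normal; order 2: 1/13 normal; order 3: 1/1 normal; order 4: 1/7 normal; order 6: 1/5 normal; order 8: 0/3 normal; order 12: 3/3 normal; order 24: 1/1 normal.
Total normal subgroups: 9.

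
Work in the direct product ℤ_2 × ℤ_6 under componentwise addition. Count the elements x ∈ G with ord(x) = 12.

0

An element (a,b) has order lcm(ord(a), ord(b)); count pairs with lcm equal to 12.
Enumerating gives 0 such elements.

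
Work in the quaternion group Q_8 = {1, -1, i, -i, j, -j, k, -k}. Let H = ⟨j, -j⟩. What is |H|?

4

|⟨j⟩| = 4 and |⟨-j⟩| = 4, so |H| is a multiple of lcm(4, 4) = 4 and divides |G| = 8.
Closing under the operation: H = {1, -1, j, -j}, so |H| = 4.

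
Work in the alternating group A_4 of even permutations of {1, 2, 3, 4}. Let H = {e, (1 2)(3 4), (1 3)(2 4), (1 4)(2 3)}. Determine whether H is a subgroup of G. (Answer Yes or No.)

|H| = 4 divides |G| = 12, consistent with Lagrange.
H contains the identity, every element's inverse is in H, and H is closed under ∘: it is a subgroup.

Yes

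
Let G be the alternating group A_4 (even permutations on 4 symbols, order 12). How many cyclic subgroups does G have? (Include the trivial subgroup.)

8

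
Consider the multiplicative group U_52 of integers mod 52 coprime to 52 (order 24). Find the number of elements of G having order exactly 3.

2

The elements of order 3 are: 9, 29.
That's 2.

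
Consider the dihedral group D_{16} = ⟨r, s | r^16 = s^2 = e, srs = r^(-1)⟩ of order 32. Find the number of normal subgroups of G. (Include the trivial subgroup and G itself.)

8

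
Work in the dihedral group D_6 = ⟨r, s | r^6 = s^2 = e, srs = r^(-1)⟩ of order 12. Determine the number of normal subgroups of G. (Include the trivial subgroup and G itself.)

G has 16 subgroups. Checking conjugation-invariance by order — order 1: 1/1 normal; order 2: 1/7 normal; order 3: 1/1 normal; order 4: 0/3 normal; order 6: 3/3 normal; order 12: 1/1 normal.
Total normal subgroups: 7.

7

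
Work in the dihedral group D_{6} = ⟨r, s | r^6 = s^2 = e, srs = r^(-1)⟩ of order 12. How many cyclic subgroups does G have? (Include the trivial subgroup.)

10

Each element a generates a cyclic subgroup ⟨a⟩; distinct elements may generate the same one (a cyclic group of order d has φ(d) generators).
Cyclic subgroups by order — order 1: 1; order 2: 7; order 3: 1; order 6: 1.
Total: 10.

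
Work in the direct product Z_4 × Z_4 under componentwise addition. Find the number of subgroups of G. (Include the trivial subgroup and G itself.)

|G| = 16, so by Lagrange every subgroup order divides 16. Divisors: 1, 2, 4, 8, 16.
Subgroups by order — order 1: 1; order 2: 3; order 4: 7; order 8: 3; order 16: 1.
Total: 1 + 3 + 7 + 3 + 1 = 15.

15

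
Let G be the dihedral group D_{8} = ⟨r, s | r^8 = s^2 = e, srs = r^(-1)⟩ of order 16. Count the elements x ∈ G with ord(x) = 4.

2

The elements of order 4 are: r^2, r^6.
That's 2.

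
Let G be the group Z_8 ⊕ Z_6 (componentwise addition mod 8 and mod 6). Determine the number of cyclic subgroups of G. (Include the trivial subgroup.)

A cyclic subgroup of order d is generated by each of its φ(d) elements of order d, so the cyclic subgroups of order d number (#elements of order d)/φ(d).
Cyclic subgroups by order — order 1: 1; order 2: 3; order 3: 1; order 4: 2; order 6: 3; order 8: 2; order 12: 2; order 24: 2.
Total: 16.

16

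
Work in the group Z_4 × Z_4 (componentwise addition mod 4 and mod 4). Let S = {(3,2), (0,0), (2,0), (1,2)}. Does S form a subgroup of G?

Yes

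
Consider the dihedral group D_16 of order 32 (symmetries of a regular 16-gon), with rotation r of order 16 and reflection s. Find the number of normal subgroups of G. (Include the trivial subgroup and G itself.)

8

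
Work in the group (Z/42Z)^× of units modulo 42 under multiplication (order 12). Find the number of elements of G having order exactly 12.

No element of G has order 12 (even though 12 | 12).

0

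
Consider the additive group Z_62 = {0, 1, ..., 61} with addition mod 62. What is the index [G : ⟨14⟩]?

2

|⟨14⟩| = 31 and |G| = 62.
By Lagrange, [G : H] = |G|/|H| = 62/31 = 2.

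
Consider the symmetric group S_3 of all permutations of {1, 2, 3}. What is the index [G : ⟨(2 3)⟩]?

|⟨(2 3)⟩| = 2 and |G| = 6.
By Lagrange, [G : H] = |G|/|H| = 6/2 = 3.

3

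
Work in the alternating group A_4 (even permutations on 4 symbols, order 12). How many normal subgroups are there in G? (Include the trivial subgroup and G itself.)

3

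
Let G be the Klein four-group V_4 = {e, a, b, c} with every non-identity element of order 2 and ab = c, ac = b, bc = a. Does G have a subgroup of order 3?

No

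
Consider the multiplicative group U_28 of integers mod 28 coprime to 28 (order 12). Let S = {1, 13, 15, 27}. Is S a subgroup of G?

Yes

|S| = 4 divides |G| = 12, consistent with Lagrange.
S contains the identity, every element's inverse is in S, and S is closed under ·: it is a subgroup.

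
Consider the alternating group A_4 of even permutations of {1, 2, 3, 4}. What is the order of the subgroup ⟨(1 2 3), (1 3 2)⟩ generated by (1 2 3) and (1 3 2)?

|⟨(1 2 3)⟩| = 3 and |⟨(1 3 2)⟩| = 3, so |H| is a multiple of lcm(3, 3) = 3 and divides |G| = 12.
Closing under the operation: H = {e, (1 2 3), (1 3 2)}, so |H| = 3.

3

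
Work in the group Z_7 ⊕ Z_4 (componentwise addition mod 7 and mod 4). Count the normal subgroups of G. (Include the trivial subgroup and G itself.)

G is abelian, so every subgroup is normal.
G has 6 subgroups in total, hence 6 normal subgroups.

6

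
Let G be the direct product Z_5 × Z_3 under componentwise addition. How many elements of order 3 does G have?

2

An element (a,b) has order lcm(ord(a), ord(b)); count pairs with lcm equal to 3.
Enumerating gives 2 such elements.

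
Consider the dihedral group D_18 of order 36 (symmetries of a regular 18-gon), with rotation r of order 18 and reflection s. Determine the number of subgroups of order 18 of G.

|G| = 36 and 18 | 36, so subgroups of order 18 are possible by Lagrange.
The subgroups of order 18 are: {e, r, r^2, r^3, r^4, r^5, r^6, r^7, r^8, r^9, r^10, r^11, r^12, r^13, r^14, r^15, r^16, r^17}; {e, r^2, r^4, r^6, r^8, r^10, r^12, r^14, r^16, s, r^2s, r^4s, r^6s, r^8s, r^10s, r^12s, r^14s, r^16s}; {e, r^2, r^4, r^6, r^8, r^10, r^12, r^14, r^16, rs, r^3s, r^5s, r^7s, r^9s, r^11s, r^13s, r^15s, r^17s}.
So G has 3 subgroups of order 18.

3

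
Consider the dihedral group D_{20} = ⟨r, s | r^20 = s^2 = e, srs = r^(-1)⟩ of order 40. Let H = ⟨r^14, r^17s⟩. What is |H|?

20

|⟨r^14⟩| = 10 and |⟨r^17s⟩| = 2, so |H| is a multiple of lcm(10, 2) = 10 and divides |G| = 40.
Closing under the operation: H = {e, r^2, r^4, r^6, r^8, r^10, r^12, r^14, r^16, r^18, rs, r^3s, r^5s, r^7s, r^9s, r^11s, r^13s, r^15s, r^17s, r^19s}, so |H| = 20.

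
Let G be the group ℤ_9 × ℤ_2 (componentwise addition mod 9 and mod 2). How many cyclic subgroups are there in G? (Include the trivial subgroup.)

Group the elements of G by the cyclic subgroup they generate; each cyclic subgroup of order d accounts for φ(d) elements.
Cyclic subgroups by order — order 1: 1; order 2: 1; order 3: 1; order 6: 1; order 9: 1; order 18: 1.
Total: 6.

6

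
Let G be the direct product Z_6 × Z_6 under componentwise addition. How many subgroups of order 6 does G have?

|G| = 36 and 6 | 36, so subgroups of order 6 are possible by Lagrange.
The subgroups of order 6 are: {(0,0), (0,1), (0,2), (0,3), (0,4), (0,5)}; {(0,0), (0,2), (0,4), (3,0), (3,2), (3,4)}; {(0,0), (0,2), (0,4), (3,1), (3,3), (3,5)}; {(0,0), (0,3), (2,0), (2,3), (4,0), (4,3)}; … (12 in all).
So G has 12 subgroups of order 6.

12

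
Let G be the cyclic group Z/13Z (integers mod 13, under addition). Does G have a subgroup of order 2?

2 does not divide |G| = 13, so by Lagrange no subgroup of order 2 exists.

No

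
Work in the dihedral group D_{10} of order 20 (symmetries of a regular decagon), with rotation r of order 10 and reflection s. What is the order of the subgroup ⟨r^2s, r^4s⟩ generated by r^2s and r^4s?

|⟨r^2s⟩| = 2 and |⟨r^4s⟩| = 2, so |H| is a multiple of lcm(2, 2) = 2 and divides |G| = 20.
Closing under the operation: H = {e, r^2, r^4, r^6, r^8, s, r^2s, r^4s, r^6s, r^8s}, so |H| = 10.

10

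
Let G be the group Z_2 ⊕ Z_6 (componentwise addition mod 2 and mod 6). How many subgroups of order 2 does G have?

|G| = 12 and 2 | 12, so subgroups of order 2 are possible by Lagrange.
The subgroups of order 2 are: {(0,0), (0,3)}; {(0,0), (1,0)}; {(0,0), (1,3)}.
So G has 3 subgroups of order 2.

3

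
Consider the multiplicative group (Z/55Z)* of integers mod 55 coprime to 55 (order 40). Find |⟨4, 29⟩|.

|⟨4⟩| = 10 and |⟨29⟩| = 10, so |H| is a multiple of lcm(10, 10) = 10 and divides |G| = 40.
Closing under the operation: H = {1, 4, 6, 9, 14, 16, 19, 21, 24, 26, 29, 31, 34, 36, 39, 41, 46, 49, 51, 54}, so |H| = 20.

20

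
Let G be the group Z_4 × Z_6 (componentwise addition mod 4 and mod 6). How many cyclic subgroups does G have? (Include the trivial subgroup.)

12

Each element a generates a cyclic subgroup ⟨a⟩; distinct elements may generate the same one (a cyclic group of order d has φ(d) generators).
Cyclic subgroups by order — order 1: 1; order 2: 3; order 3: 1; order 4: 2; order 6: 3; order 12: 2.
Total: 12.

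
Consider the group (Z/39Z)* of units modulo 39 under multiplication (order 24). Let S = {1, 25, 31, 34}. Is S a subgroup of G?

|S| = 4 divides |G| = 24, consistent with Lagrange.
S contains the identity, every element's inverse is in S, and S is closed under ·: it is a subgroup.
In fact S = ⟨34⟩.

Yes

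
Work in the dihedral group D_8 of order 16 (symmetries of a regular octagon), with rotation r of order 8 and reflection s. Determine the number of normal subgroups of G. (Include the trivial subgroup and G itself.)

7

G has 19 subgroups. Checking conjugation-invariance by order — order 1: 1/1 normal; order 2: 1/9 normal; order 4: 1/5 normal; order 8: 3/3 normal; order 16: 1/1 normal.
Total normal subgroups: 7.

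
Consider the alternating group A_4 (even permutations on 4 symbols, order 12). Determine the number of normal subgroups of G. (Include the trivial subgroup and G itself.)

G has 10 subgroups. Checking conjugation-invariance by order — order 1: 1/1 normal; order 2: 0/3 normal; order 3: 0/4 normal; order 4: 1/1 normal; order 12: 1/1 normal.
Total normal subgroups: 3.

3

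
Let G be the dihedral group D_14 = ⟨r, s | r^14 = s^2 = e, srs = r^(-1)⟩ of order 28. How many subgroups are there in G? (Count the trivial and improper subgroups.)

28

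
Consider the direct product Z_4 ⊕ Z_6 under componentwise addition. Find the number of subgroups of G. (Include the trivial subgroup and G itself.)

16

|G| = 24, so by Lagrange every subgroup order divides 24. Divisors: 1, 2, 3, 4, 6, 8, 12, 24.
Subgroups by order — order 1: 1; order 2: 3; order 3: 1; order 4: 3; order 6: 3; order 8: 1; order 12: 3; order 24: 1.
Total: 1 + 3 + 1 + 3 + 3 + 1 + 3 + 1 = 16.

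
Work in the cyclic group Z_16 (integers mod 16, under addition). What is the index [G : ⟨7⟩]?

|⟨7⟩| = 16 and |G| = 16.
By Lagrange, [G : H] = |G|/|H| = 16/16 = 1.

1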